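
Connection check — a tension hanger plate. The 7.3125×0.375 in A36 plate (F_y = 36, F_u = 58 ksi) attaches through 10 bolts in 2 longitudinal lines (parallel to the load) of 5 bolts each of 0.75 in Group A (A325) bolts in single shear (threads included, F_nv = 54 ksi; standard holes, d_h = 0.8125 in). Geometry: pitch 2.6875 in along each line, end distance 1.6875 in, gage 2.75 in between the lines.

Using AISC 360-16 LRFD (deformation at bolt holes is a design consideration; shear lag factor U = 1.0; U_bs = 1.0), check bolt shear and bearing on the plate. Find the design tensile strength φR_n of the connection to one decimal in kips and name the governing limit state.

178.9 kips (bolt shear governs)

Bolt shear: A_b = π(0.75)²/4 = 0.44179 in². φR_n = 0.75 × 54 × 0.44179 × 10 × 1 = 178.9 kips.
Bearing (0.375 in plate, F_u = 58 ksi): end bolts L_c = 1.6875 − 0.8125/2 = 1.28125, R_n = min(1.2×1.28125×0.375×58, 2.4×0.75×0.375×58) = 33.441 kips/bolt; interior L_c = 2.6875 − 0.8125 = 1.875, R_n = 39.15 kips/bolt. φR_n = 0.75 × (2×33.441 + 8×39.15) = 285.1 kips.
Governing: min(178.9, 285.1) = 178.9 kips → bolt shear.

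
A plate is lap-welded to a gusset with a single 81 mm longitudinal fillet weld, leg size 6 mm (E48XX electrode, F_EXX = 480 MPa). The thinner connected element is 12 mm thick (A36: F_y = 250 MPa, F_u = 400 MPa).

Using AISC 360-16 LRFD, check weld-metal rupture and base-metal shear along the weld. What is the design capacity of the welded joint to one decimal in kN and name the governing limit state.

Weld metal: throat = 0.707×6 = 4.242 mm, L = 81 mm. φR_n = 0.75 × 0.6 × 480 × 4.242 × 81 = 74.2 kN.
Base metal shear (12 mm plate): yield φR_n = 1.0×0.6×250×12×81 = 145.8 kN; rupture φR_n = 0.75×0.6×400×12×81 = 175.0 kN; take 145.8 kN (yield).
Governing: min(74.2, 145.8) = 74.2 kN → weld metal.

74.2 kN (weld metal governs)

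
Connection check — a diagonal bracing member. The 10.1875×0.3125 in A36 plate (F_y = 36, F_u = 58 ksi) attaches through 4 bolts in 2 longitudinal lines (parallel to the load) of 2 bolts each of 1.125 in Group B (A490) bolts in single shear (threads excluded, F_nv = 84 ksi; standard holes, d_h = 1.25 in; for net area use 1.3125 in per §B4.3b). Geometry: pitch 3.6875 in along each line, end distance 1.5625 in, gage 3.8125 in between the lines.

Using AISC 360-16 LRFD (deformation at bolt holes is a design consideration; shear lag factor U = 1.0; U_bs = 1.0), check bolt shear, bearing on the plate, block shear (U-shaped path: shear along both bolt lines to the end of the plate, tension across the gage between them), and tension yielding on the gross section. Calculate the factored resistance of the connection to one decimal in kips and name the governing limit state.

Bolt shear: A_b = π(1.125)²/4 = 0.99402 in². φR_n = 0.75 × 84 × 0.99402 × 4 × 1 = 250.5 kips.
Bearing (0.3125 in plate, F_u = 58 ksi): end bolts L_c = 1.5625 − 1.25/2 = 0.9375, R_n = min(1.2×0.9375×0.3125×58, 2.4×1.125×0.3125×58) = 20.391 kips/bolt; interior L_c = 3.6875 − 1.25 = 2.4375, R_n = 48.938 kips/bolt. φR_n = 0.75 × (2×20.391 + 2×48.938) = 104.0 kips.
Block shear: shear path 2×[1.5625+1×3.6875] = 2×5.25 in, A_gv = 3.2813, A_nv = 2×(5.25 − 1.5×1.3125)×0.3125 = 2.0508 in²; tension across gage: (3.8125 − 1×1.3125)×0.3125 = 0.78125 in². R_n = min(0.6×58×2.0508, 0.6×36×3.2813) + 1.0×58×0.78125 = min(71.368, 70.876) + 45.313 = 116.19 kips. φR_n = 0.75 × 116.19 = 87.1 kips.
Tension yield (gross): A_g = 10.1875×0.3125 = 3.1836 in². φR_n = 0.90 × 36 × 3.1836 = 103.1 kips.
Governing: min(250.5, 104.0, 87.1, 103.1) = 87.1 kips → block shear.

87.1 kips (block shear governs)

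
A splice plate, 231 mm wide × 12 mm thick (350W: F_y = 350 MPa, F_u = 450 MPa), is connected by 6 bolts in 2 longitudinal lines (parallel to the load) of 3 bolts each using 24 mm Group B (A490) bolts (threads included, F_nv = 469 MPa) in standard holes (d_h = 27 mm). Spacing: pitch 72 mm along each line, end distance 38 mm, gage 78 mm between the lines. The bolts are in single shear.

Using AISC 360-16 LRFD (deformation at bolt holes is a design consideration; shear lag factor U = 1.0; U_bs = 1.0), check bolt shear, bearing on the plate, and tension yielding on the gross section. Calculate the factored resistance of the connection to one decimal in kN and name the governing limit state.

873.2 kN (gross-section yield governs)

Bolt shear: A_b = π(24)²/4 = 452.39 mm². φR_n = 0.75 × 469 × 452.39 × 6 × 1 = 954.8 kN.
Bearing (12 mm plate, F_u = 450 MPa): end bolts L_c = 38 − 27/2 = 24.5, R_n = min(1.2×24.5×12×450, 2.4×24×12×450) = 158.76 kN/bolt; interior L_c = 72 − 27 = 45, R_n = 291.6 kN/bolt. φR_n = 0.75 × (2×158.76 + 4×291.6) = 1112.9 kN.
Tension yield (gross): A_g = 231×12 = 2772 mm². φR_n = 0.90 × 350 × 2772 = 873.2 kN.
Governing: min(954.8, 1112.9, 873.2) = 873.2 kN → gross-section yield.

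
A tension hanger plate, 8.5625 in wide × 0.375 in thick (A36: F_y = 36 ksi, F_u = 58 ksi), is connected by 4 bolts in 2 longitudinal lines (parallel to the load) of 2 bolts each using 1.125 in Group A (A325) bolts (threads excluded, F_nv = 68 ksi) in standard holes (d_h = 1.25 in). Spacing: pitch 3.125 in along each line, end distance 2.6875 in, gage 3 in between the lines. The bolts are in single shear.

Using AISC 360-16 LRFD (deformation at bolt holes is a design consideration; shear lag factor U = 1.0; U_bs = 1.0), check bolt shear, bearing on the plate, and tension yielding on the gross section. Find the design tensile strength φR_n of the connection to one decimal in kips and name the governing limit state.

104.0 kips (gross-section yield governs)

Bolt shear: A_b = π(1.125)²/4 = 0.99402 in². φR_n = 0.75 × 68 × 0.99402 × 4 × 1 = 202.8 kips.
Bearing (0.375 in plate, F_u = 58 ksi): end bolts L_c = 2.6875 − 1.25/2 = 2.0625, R_n = min(1.2×2.0625×0.375×58, 2.4×1.125×0.375×58) = 53.831 kips/bolt; interior L_c = 3.125 − 1.25 = 1.875, R_n = 48.938 kips/bolt. φR_n = 0.75 × (2×53.831 + 2×48.938) = 154.2 kips.
Tension yield (gross): A_g = 8.5625×0.375 = 3.2109 in². φR_n = 0.90 × 36 × 3.2109 = 104.0 kips.
Governing: min(202.8, 154.2, 104.0) = 104.0 kips → gross-section yield.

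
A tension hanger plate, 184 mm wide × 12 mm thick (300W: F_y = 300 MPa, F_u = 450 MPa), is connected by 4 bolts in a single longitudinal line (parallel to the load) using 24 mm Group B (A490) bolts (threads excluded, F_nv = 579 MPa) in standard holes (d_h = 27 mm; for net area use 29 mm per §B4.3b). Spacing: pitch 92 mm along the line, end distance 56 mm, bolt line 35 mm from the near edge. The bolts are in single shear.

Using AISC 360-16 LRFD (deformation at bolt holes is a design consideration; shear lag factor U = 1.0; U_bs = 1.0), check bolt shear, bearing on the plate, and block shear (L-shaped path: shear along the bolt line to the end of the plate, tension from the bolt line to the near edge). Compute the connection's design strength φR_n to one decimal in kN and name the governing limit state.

Bolt shear: A_b = π(24)²/4 = 452.39 mm². φR_n = 0.75 × 579 × 452.39 × 4 × 1 = 785.8 kN.
Bearing (12 mm plate, F_u = 450 MPa): end bolts L_c = 56 − 27/2 = 42.5, R_n = min(1.2×42.5×12×450, 2.4×24×12×450) = 275.4 kN/bolt; interior L_c = 92 − 27 = 65, R_n = 311.04 kN/bolt. φR_n = 0.75 × (1×275.4 + 3×311.04) = 906.4 kN.
Block shear: shear path 1×[56+3×92] = 1×332 mm, A_gv = 3984, A_nv = 1×(332 − 3.5×29)×12 = 2766 mm²; tension to near edge: (35 − 0.5×29)×12 = 246 mm². R_n = min(0.6×450×2766, 0.6×300×3984) + 1.0×450×246 = min(746.82, 717.12) + 110.7 = 827.82 kN. φR_n = 0.75 × 827.82 = 620.9 kN.
Governing: min(785.8, 906.4, 620.9) = 620.9 kN → block shear.

620.9 kN (block shear governs)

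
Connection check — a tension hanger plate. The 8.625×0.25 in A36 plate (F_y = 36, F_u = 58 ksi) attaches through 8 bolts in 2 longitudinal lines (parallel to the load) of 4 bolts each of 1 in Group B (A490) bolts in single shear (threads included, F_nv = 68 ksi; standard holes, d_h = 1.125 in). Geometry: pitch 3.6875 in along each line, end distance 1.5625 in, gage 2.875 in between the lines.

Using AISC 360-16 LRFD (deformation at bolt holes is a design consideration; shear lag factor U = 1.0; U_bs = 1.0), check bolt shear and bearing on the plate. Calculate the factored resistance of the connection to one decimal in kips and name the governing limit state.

182.7 kips (bearing governs)

Bolt shear: A_b = π(1)²/4 = 0.7854 in². φR_n = 0.75 × 68 × 0.7854 × 8 × 1 = 320.4 kips.
Bearing (0.25 in plate, F_u = 58 ksi): end bolts L_c = 1.5625 − 1.125/2 = 1, R_n = min(1.2×1×0.25×58, 2.4×1×0.25×58) = 17.4 kips/bolt; interior L_c = 3.6875 − 1.125 = 2.5625, R_n = 34.8 kips/bolt. φR_n = 0.75 × (2×17.4 + 6×34.8) = 182.7 kips.
Governing: min(320.4, 182.7) = 182.7 kips → bearing.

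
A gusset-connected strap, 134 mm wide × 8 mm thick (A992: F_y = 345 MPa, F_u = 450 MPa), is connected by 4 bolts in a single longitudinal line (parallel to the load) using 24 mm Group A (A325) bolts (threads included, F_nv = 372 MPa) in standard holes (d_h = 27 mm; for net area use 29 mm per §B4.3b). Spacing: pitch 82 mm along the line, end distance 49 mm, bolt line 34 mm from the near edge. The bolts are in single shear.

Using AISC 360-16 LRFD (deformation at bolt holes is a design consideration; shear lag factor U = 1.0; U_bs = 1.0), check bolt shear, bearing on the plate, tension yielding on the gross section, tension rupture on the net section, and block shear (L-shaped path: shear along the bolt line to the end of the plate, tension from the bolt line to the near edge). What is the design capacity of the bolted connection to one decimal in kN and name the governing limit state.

Bolt shear: A_b = π(24)²/4 = 452.39 mm². φR_n = 0.75 × 372 × 452.39 × 4 × 1 = 504.9 kN.
Bearing (8 mm plate, F_u = 450 MPa): end bolts L_c = 49 − 27/2 = 35.5, R_n = min(1.2×35.5×8×450, 2.4×24×8×450) = 153.36 kN/bolt; interior L_c = 82 − 27 = 55, R_n = 207.36 kN/bolt. φR_n = 0.75 × (1×153.36 + 3×207.36) = 581.6 kN.
Tension yield (gross): A_g = 134×8 = 1072 mm². φR_n = 0.90 × 345 × 1072 = 332.9 kN.
Tension rupture (net): A_n = (134 − 1×29)×8 = 840 mm² (U = 1.0, A_e = A_n). φR_n = 0.75 × 450 × 840 = 283.5 kN.
Block shear: shear path 1×[49+3×82] = 1×295 mm, A_gv = 2360, A_nv = 1×(295 − 3.5×29)×8 = 1548 mm²; tension to near edge: (34 − 0.5×29)×8 = 156 mm². R_n = min(0.6×450×1548, 0.6×345×2360) + 1.0×450×156 = min(417.96, 488.52) + 70.2 = 488.16 kN. φR_n = 0.75 × 488.16 = 366.1 kN.
Governing: min(504.9, 581.6, 332.9, 283.5, 366.1) = 283.5 kN → net-section rupture.

283.5 kN (net-section rupture governs)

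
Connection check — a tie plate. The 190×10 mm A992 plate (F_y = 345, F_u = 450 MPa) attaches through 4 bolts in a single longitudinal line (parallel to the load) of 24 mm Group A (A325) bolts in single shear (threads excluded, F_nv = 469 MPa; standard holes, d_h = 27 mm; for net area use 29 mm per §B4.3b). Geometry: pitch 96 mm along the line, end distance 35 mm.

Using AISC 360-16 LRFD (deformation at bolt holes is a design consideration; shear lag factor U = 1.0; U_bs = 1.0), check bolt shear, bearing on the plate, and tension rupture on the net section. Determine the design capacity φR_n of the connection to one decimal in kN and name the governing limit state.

Bolt shear: A_b = π(24)²/4 = 452.39 mm². φR_n = 0.75 × 469 × 452.39 × 4 × 1 = 636.5 kN.
Bearing (10 mm plate, F_u = 450 MPa): end bolts L_c = 35 − 27/2 = 21.5, R_n = min(1.2×21.5×10×450, 2.4×24×10×450) = 116.1 kN/bolt; interior L_c = 96 − 27 = 69, R_n = 259.2 kN/bolt. φR_n = 0.75 × (1×116.1 + 3×259.2) = 670.3 kN.
Tension rupture (net): A_n = (190 − 1×29)×10 = 1610 mm² (U = 1.0, A_e = A_n). φR_n = 0.75 × 450 × 1610 = 543.4 kN.
Governing: min(636.5, 670.3, 543.4) = 543.4 kN → net-section rupture.

543.4 kN (net-section rupture governs)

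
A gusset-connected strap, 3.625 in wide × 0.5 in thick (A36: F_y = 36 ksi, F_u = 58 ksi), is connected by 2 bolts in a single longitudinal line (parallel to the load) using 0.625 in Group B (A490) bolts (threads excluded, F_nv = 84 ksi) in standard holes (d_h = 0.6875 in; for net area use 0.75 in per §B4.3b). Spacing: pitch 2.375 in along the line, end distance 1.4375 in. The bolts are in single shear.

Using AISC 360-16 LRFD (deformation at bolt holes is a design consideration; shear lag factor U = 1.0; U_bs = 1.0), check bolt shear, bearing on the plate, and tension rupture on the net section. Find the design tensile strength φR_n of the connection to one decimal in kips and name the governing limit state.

Bolt shear: A_b = π(0.625)²/4 = 0.3068 in². φR_n = 0.75 × 84 × 0.3068 × 2 × 1 = 38.7 kips.
Bearing (0.5 in plate, F_u = 58 ksi): end bolts L_c = 1.4375 − 0.6875/2 = 1.09375, R_n = min(1.2×1.09375×0.5×58, 2.4×0.625×0.5×58) = 38.063 kips/bolt; interior L_c = 2.375 − 0.6875 = 1.6875, R_n = 43.5 kips/bolt. φR_n = 0.75 × (1×38.063 + 1×43.5) = 61.2 kips.
Tension rupture (net): A_n = (3.625 − 1×0.75)×0.5 = 1.4375 in² (U = 1.0, A_e = A_n). φR_n = 0.75 × 58 × 1.4375 = 62.5 kips.
Governing: min(38.7, 61.2, 62.5) = 38.7 kips → bolt shear.

38.7 kips (bolt shear governs)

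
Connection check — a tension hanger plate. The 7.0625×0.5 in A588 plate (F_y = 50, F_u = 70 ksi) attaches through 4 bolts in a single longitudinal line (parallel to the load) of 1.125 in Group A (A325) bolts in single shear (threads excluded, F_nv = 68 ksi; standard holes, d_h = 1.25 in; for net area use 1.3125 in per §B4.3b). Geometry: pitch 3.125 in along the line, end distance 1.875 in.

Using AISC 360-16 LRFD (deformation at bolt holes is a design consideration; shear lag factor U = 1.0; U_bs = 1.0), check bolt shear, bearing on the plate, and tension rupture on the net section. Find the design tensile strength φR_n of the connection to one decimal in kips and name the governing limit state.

Bolt shear: A_b = π(1.125)²/4 = 0.99402 in². φR_n = 0.75 × 68 × 0.99402 × 4 × 1 = 202.8 kips.
Bearing (0.5 in plate, F_u = 70 ksi): end bolts L_c = 1.875 − 1.25/2 = 1.25, R_n = min(1.2×1.25×0.5×70, 2.4×1.125×0.5×70) = 52.5 kips/bolt; interior L_c = 3.125 − 1.25 = 1.875, R_n = 78.75 kips/bolt. φR_n = 0.75 × (1×52.5 + 3×78.75) = 216.6 kips.
Tension rupture (net): A_n = (7.0625 − 1×1.3125)×0.5 = 2.875 in² (U = 1.0, A_e = A_n). φR_n = 0.75 × 70 × 2.875 = 150.9 kips.
Governing: min(202.8, 216.6, 150.9) = 150.9 kips → net-section rupture.

150.9 kips (net-section rupture governs)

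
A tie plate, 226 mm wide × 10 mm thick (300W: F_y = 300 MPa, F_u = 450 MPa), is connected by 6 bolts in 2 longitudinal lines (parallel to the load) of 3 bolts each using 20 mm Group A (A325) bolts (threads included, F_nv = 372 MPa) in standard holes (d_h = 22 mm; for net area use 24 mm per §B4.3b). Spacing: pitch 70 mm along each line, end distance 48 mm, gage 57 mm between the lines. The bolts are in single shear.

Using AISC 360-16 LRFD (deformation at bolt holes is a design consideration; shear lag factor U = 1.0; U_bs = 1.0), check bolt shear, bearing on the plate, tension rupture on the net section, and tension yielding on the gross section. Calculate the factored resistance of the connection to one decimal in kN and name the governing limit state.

525.9 kN (bolt shear governs)

Bolt shear: A_b = π(20)²/4 = 314.16 mm². φR_n = 0.75 × 372 × 314.16 × 6 × 1 = 525.9 kN.
Bearing (10 mm plate, F_u = 450 MPa): end bolts L_c = 48 − 22/2 = 37, R_n = min(1.2×37×10×450, 2.4×20×10×450) = 199.8 kN/bolt; interior L_c = 70 − 22 = 48, R_n = 216 kN/bolt. φR_n = 0.75 × (2×199.8 + 4×216) = 947.7 kN.
Tension rupture (net): A_n = (226 − 2×24)×10 = 1780 mm² (U = 1.0, A_e = A_n). φR_n = 0.75 × 450 × 1780 = 600.8 kN.
Tension yield (gross): A_g = 226×10 = 2260 mm². φR_n = 0.90 × 300 × 2260 = 610.2 kN.
Governing: min(525.9, 947.7, 600.8, 610.2) = 525.9 kN → bolt shear.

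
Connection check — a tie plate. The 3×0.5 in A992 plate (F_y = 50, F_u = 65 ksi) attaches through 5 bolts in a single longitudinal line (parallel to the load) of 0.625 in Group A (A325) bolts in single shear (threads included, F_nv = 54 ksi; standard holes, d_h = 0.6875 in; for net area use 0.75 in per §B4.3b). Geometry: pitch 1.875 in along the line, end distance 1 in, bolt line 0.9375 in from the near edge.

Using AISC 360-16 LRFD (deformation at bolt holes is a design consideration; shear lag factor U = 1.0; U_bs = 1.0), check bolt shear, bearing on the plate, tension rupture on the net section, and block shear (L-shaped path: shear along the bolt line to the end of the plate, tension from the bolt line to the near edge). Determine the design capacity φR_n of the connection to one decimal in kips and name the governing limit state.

Bolt shear: A_b = π(0.625)²/4 = 0.3068 in². φR_n = 0.75 × 54 × 0.3068 × 5 × 1 = 62.1 kips.
Bearing (0.5 in plate, F_u = 65 ksi): end bolts L_c = 1 − 0.6875/2 = 0.65625, R_n = min(1.2×0.65625×0.5×65, 2.4×0.625×0.5×65) = 25.594 kips/bolt; interior L_c = 1.875 − 0.6875 = 1.1875, R_n = 46.313 kips/bolt. φR_n = 0.75 × (1×25.594 + 4×46.313) = 158.1 kips.
Tension rupture (net): A_n = (3 − 1×0.75)×0.5 = 1.125 in² (U = 1.0, A_e = A_n). φR_n = 0.75 × 65 × 1.125 = 54.8 kips.
Block shear: shear path 1×[1+4×1.875] = 1×8.5 in, A_gv = 4.25, A_nv = 1×(8.5 − 4.5×0.75)×0.5 = 2.5625 in²; tension to near edge: (0.9375 − 0.5×0.75)×0.5 = 0.28125 in². R_n = min(0.6×65×2.5625, 0.6×50×4.25) + 1.0×65×0.28125 = min(99.938, 127.5) + 18.281 = 118.22 kips. φR_n = 0.75 × 118.22 = 88.7 kips.
Governing: min(62.1, 158.1, 54.8, 88.7) = 54.8 kips → net-section rupture.

54.8 kips (net-section rupture governs)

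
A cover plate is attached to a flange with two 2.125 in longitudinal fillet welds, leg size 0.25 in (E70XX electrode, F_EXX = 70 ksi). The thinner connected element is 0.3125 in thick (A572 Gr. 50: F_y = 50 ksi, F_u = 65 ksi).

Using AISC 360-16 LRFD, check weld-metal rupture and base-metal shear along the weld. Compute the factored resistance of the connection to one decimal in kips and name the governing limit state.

23.7 kips (weld metal governs)

Weld metal: throat = 0.707×0.25 = 0.17675 in, L = 2×2.125 = 4.25 in. φR_n = 0.75 × 0.6 × 70 × 0.17675 × 4.25 = 23.7 kips.
Base metal shear (0.3125 in plate): yield φR_n = 1.0×0.6×50×0.3125×4.25 = 39.8 kips; rupture φR_n = 0.75×0.6×65×0.3125×4.25 = 38.8 kips; take 38.8 kips (rupture).
Governing: min(23.7, 38.8) = 23.7 kips → weld metal.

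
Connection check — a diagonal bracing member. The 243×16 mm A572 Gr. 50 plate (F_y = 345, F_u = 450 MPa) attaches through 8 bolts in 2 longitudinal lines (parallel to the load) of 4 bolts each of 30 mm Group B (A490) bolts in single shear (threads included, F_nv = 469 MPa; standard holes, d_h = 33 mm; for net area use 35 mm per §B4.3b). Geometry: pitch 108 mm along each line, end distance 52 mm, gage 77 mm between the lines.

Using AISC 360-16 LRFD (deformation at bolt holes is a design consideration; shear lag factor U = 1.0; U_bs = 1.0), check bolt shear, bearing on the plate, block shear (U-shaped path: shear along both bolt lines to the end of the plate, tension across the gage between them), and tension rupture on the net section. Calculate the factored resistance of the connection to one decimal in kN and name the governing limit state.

Bolt shear: A_b = π(30)²/4 = 706.86 mm². φR_n = 0.75 × 469 × 706.86 × 8 × 1 = 1989.1 kN.
Bearing (16 mm plate, F_u = 450 MPa): end bolts L_c = 52 − 33/2 = 35.5, R_n = min(1.2×35.5×16×450, 2.4×30×16×450) = 306.72 kN/bolt; interior L_c = 108 − 33 = 75, R_n = 518.4 kN/bolt. φR_n = 0.75 × (2×306.72 + 6×518.4) = 2792.9 kN.
Block shear: shear path 2×[52+3×108] = 2×376 mm, A_gv = 12032, A_nv = 2×(376 − 3.5×35)×16 = 8112 mm²; tension across gage: (77 − 1×35)×16 = 672 mm². R_n = min(0.6×450×8112, 0.6×345×12032) + 1.0×450×672 = min(2190.2, 2490.6) + 302.4 = 2492.6 kN. φR_n = 0.75 × 2492.6 = 1869.5 kN.
Tension rupture (net): A_n = (243 − 2×35)×16 = 2768 mm² (U = 1.0, A_e = A_n). φR_n = 0.75 × 450 × 2768 = 934.2 kN.
Governing: min(1989.1, 2792.9, 1869.5, 934.2) = 934.2 kN → net-section rupture.

934.2 kN (net-section rupture governs)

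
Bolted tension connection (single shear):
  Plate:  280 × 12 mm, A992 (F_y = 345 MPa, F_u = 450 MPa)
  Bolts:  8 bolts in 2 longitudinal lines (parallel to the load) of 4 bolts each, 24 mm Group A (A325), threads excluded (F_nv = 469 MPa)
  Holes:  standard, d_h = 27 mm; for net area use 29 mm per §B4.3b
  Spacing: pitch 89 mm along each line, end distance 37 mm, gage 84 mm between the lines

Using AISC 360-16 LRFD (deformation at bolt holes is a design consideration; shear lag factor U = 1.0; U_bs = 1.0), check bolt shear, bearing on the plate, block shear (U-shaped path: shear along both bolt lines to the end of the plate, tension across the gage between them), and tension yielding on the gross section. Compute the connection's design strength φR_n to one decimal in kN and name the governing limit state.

1043.3 kN (gross-section yield governs)

Bolt shear: A_b = π(24)²/4 = 452.39 mm². φR_n = 0.75 × 469 × 452.39 × 8 × 1 = 1273.0 kN.
Bearing (12 mm plate, F_u = 450 MPa): end bolts L_c = 37 − 27/2 = 23.5, R_n = min(1.2×23.5×12×450, 2.4×24×12×450) = 152.28 kN/bolt; interior L_c = 89 − 27 = 62, R_n = 311.04 kN/bolt. φR_n = 0.75 × (2×152.28 + 6×311.04) = 1628.1 kN.
Block shear: shear path 2×[37+3×89] = 2×304 mm, A_gv = 7296, A_nv = 2×(304 − 3.5×29)×12 = 4860 mm²; tension across gage: (84 − 1×29)×12 = 660 mm². R_n = min(0.6×450×4860, 0.6×345×7296) + 1.0×450×660 = min(1312.2, 1510.3) + 297 = 1609.2 kN. φR_n = 0.75 × 1609.2 = 1206.9 kN.
Tension yield (gross): A_g = 280×12 = 3360 mm². φR_n = 0.90 × 345 × 3360 = 1043.3 kN.
Governing: min(1273.0, 1628.1, 1206.9, 1043.3) = 1043.3 kN → gross-section yield.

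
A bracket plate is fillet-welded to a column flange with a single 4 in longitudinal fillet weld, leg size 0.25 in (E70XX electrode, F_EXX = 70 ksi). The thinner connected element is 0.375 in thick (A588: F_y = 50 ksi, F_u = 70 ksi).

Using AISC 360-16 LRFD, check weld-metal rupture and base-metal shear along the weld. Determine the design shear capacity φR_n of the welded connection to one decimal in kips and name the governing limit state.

Weld metal: throat = 0.707×0.25 = 0.17675 in, L = 4 in. φR_n = 0.75 × 0.6 × 70 × 0.17675 × 4 = 22.3 kips.
Base metal shear (0.375 in plate): yield φR_n = 1.0×0.6×50×0.375×4 = 45.0 kips; rupture φR_n = 0.75×0.6×70×0.375×4 = 47.3 kips; take 45.0 kips (yield).
Governing: min(22.3, 45.0) = 22.3 kips → weld metal.

22.3 kips (weld metal governs)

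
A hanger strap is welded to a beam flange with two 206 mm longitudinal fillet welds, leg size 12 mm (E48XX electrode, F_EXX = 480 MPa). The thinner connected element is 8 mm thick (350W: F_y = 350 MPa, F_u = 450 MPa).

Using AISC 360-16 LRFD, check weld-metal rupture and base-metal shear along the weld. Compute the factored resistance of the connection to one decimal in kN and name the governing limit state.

667.4 kN (base-metal shear governs)

Weld metal: throat = 0.707×12 = 8.484 mm, L = 2×206 = 412 mm. φR_n = 0.75 × 0.6 × 480 × 8.484 × 412 = 755.0 kN.
Base metal shear (8 mm plate): yield φR_n = 1.0×0.6×350×8×412 = 692.2 kN; rupture φR_n = 0.75×0.6×450×8×412 = 667.4 kN; take 667.4 kN (rupture).
Governing: min(755.0, 667.4) = 667.4 kN → base-metal shear.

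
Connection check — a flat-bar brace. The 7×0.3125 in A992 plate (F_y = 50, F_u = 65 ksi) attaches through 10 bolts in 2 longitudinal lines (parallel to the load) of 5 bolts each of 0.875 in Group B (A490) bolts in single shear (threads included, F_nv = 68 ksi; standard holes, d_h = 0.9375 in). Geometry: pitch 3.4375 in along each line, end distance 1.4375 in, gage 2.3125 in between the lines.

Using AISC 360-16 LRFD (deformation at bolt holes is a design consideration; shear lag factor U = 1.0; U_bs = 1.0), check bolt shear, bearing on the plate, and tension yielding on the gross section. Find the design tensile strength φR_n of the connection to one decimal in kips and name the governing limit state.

98.4 kips (gross-section yield governs)

Bolt shear: A_b = π(0.875)²/4 = 0.60132 in². φR_n = 0.75 × 68 × 0.60132 × 10 × 1 = 306.7 kips.
Bearing (0.3125 in plate, F_u = 65 ksi): end bolts L_c = 1.4375 − 0.9375/2 = 0.96875, R_n = min(1.2×0.96875×0.3125×65, 2.4×0.875×0.3125×65) = 23.613 kips/bolt; interior L_c = 3.4375 − 0.9375 = 2.5, R_n = 42.656 kips/bolt. φR_n = 0.75 × (2×23.613 + 8×42.656) = 291.4 kips.
Tension yield (gross): A_g = 7×0.3125 = 2.1875 in². φR_n = 0.90 × 50 × 2.1875 = 98.4 kips.
Governing: min(306.7, 291.4, 98.4) = 98.4 kips → gross-section yield.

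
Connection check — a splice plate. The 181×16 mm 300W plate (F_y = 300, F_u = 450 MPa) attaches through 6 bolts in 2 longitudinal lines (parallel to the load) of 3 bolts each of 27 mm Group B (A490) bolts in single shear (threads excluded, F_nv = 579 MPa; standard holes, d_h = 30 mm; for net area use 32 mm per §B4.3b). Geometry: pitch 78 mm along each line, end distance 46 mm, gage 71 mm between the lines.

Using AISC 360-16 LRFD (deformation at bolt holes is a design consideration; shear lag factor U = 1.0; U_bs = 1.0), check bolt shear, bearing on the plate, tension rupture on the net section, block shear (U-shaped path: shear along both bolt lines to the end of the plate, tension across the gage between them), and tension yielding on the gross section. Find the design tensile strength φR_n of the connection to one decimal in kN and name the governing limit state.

631.8 kN (net-section rupture governs)

Bolt shear: A_b = π(27)²/4 = 572.56 mm². φR_n = 0.75 × 579 × 572.56 × 6 × 1 = 1491.8 kN.
Bearing (16 mm plate, F_u = 450 MPa): end bolts L_c = 46 − 30/2 = 31, R_n = min(1.2×31×16×450, 2.4×27×16×450) = 267.84 kN/bolt; interior L_c = 78 − 30 = 48, R_n = 414.72 kN/bolt. φR_n = 0.75 × (2×267.84 + 4×414.72) = 1645.9 kN.
Tension rupture (net): A_n = (181 − 2×32)×16 = 1872 mm² (U = 1.0, A_e = A_n). φR_n = 0.75 × 450 × 1872 = 631.8 kN.
Block shear: shear path 2×[46+2×78] = 2×202 mm, A_gv = 6464, A_nv = 2×(202 − 2.5×32)×16 = 3904 mm²; tension across gage: (71 − 1×32)×16 = 624 mm². R_n = min(0.6×450×3904, 0.6×300×6464) + 1.0×450×624 = min(1054.1, 1163.5) + 280.8 = 1334.9 kN. φR_n = 0.75 × 1334.9 = 1001.2 kN.
Tension yield (gross): A_g = 181×16 = 2896 mm². φR_n = 0.90 × 300 × 2896 = 781.9 kN.
Governing: min(1491.8, 1645.9, 631.8, 1001.2, 781.9) = 631.8 kN → net-section rupture.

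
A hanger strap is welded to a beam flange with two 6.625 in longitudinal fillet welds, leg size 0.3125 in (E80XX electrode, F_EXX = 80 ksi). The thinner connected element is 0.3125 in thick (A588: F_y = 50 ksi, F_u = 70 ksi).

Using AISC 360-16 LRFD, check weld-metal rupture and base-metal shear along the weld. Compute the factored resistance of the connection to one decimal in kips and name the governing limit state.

105.4 kips (weld metal governs)

Weld metal: throat = 0.707×0.3125 = 0.22094 in, L = 2×6.625 = 13.25 in. φR_n = 0.75 × 0.6 × 80 × 0.22094 × 13.25 = 105.4 kips.
Base metal shear (0.3125 in plate): yield φR_n = 1.0×0.6×50×0.3125×13.25 = 124.2 kips; rupture φR_n = 0.75×0.6×70×0.3125×13.25 = 130.4 kips; take 124.2 kips (yield).
Governing: min(105.4, 124.2) = 105.4 kips → weld metal.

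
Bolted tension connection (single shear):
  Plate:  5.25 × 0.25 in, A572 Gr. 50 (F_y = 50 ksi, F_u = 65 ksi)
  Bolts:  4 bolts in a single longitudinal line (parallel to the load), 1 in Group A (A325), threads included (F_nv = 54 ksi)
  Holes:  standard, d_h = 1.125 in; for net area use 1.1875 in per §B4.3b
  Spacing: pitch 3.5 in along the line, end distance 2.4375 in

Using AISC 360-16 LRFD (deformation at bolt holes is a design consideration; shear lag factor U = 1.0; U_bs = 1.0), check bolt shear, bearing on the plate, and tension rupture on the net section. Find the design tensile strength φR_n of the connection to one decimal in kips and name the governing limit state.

Bolt shear: A_b = π(1)²/4 = 0.7854 in². φR_n = 0.75 × 54 × 0.7854 × 4 × 1 = 127.2 kips.
Bearing (0.25 in plate, F_u = 65 ksi): end bolts L_c = 2.4375 − 1.125/2 = 1.875, R_n = min(1.2×1.875×0.25×65, 2.4×1×0.25×65) = 36.563 kips/bolt; interior L_c = 3.5 − 1.125 = 2.375, R_n = 39 kips/bolt. φR_n = 0.75 × (1×36.563 + 3×39) = 115.2 kips.
Tension rupture (net): A_n = (5.25 − 1×1.1875)×0.25 = 1.0156 in² (U = 1.0, A_e = A_n). φR_n = 0.75 × 65 × 1.0156 = 49.5 kips.
Governing: min(127.2, 115.2, 49.5) = 49.5 kips → net-section rupture.

49.5 kips (net-section rupture governs)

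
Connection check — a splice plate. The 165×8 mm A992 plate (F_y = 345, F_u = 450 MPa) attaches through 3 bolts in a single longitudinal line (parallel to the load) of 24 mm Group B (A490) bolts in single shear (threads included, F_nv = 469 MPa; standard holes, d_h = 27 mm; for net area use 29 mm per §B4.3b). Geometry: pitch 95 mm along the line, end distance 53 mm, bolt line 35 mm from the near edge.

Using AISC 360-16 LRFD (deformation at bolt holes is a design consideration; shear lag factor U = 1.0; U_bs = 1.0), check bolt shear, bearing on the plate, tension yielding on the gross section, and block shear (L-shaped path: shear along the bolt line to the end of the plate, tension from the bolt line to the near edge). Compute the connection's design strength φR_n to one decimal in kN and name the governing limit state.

Bolt shear: A_b = π(24)²/4 = 452.39 mm². φR_n = 0.75 × 469 × 452.39 × 3 × 1 = 477.4 kN.
Bearing (8 mm plate, F_u = 450 MPa): end bolts L_c = 53 − 27/2 = 39.5, R_n = min(1.2×39.5×8×450, 2.4×24×8×450) = 170.64 kN/bolt; interior L_c = 95 − 27 = 68, R_n = 207.36 kN/bolt. φR_n = 0.75 × (1×170.64 + 2×207.36) = 439.0 kN.
Tension yield (gross): A_g = 165×8 = 1320 mm². φR_n = 0.90 × 345 × 1320 = 409.9 kN.
Block shear: shear path 1×[53+2×95] = 1×243 mm, A_gv = 1944, A_nv = 1×(243 − 2.5×29)×8 = 1364 mm²; tension to near edge: (35 − 0.5×29)×8 = 164 mm². R_n = min(0.6×450×1364, 0.6×345×1944) + 1.0×450×164 = min(368.28, 402.41) + 73.8 = 442.08 kN. φR_n = 0.75 × 442.08 = 331.6 kN.
Governing: min(477.4, 439.0, 409.9, 331.6) = 331.6 kN → block shear.

331.6 kN (block shear governs)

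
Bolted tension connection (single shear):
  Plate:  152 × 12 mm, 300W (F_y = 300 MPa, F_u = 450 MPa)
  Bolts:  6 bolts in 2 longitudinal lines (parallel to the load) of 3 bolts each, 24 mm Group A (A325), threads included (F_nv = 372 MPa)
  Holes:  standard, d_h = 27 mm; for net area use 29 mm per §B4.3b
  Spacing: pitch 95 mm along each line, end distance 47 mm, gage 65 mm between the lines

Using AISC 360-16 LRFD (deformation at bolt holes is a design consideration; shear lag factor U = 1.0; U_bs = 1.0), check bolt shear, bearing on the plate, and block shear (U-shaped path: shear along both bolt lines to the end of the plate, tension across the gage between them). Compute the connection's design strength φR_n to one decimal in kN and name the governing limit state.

Bolt shear: A_b = π(24)²/4 = 452.39 mm². φR_n = 0.75 × 372 × 452.39 × 6 × 1 = 757.3 kN.
Bearing (12 mm plate, F_u = 450 MPa): end bolts L_c = 47 − 27/2 = 33.5, R_n = min(1.2×33.5×12×450, 2.4×24×12×450) = 217.08 kN/bolt; interior L_c = 95 − 27 = 68, R_n = 311.04 kN/bolt. φR_n = 0.75 × (2×217.08 + 4×311.04) = 1258.7 kN.
Block shear: shear path 2×[47+2×95] = 2×237 mm, A_gv = 5688, A_nv = 2×(237 − 2.5×29)×12 = 3948 mm²; tension across gage: (65 − 1×29)×12 = 432 mm². R_n = min(0.6×450×3948, 0.6×300×5688) + 1.0×450×432 = min(1066, 1023.8) + 194.4 = 1218.2 kN. φR_n = 0.75 × 1218.2 = 913.7 kN.
Governing: min(757.3, 1258.7, 913.7) = 757.3 kN → bolt shear.

757.3 kN (bolt shear governs)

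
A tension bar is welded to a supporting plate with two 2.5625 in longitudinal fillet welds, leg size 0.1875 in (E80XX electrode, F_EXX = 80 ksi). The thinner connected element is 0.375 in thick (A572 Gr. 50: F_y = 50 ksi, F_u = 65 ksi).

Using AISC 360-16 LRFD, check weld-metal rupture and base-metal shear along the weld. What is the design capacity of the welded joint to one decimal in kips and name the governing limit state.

24.5 kips (weld metal governs)

Weld metal: throat = 0.707×0.1875 = 0.13256 in, L = 2×2.5625 = 5.125 in. φR_n = 0.75 × 0.6 × 80 × 0.13256 × 5.125 = 24.5 kips.
Base metal shear (0.375 in plate): yield φR_n = 1.0×0.6×50×0.375×5.125 = 57.7 kips; rupture φR_n = 0.75×0.6×65×0.375×5.125 = 56.2 kips; take 56.2 kips (rupture).
Governing: min(24.5, 56.2) = 24.5 kips → weld metal.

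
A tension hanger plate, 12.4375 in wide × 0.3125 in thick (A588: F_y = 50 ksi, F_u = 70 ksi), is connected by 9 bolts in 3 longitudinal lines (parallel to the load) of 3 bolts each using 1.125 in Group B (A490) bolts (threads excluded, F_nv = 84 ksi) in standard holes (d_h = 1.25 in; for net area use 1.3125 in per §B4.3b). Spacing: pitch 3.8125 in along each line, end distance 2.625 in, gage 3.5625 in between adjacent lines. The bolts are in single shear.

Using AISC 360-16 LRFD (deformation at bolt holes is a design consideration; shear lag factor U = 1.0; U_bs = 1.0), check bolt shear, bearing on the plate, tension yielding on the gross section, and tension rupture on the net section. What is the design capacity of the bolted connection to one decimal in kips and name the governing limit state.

139.5 kips (net-section rupture governs)

Bolt shear: A_b = π(1.125)²/4 = 0.99402 in². φR_n = 0.75 × 84 × 0.99402 × 9 × 1 = 563.6 kips.
Bearing (0.3125 in plate, F_u = 70 ksi): end bolts L_c = 2.625 − 1.25/2 = 2, R_n = min(1.2×2×0.3125×70, 2.4×1.125×0.3125×70) = 52.5 kips/bolt; interior L_c = 3.8125 − 1.25 = 2.5625, R_n = 59.063 kips/bolt. φR_n = 0.75 × (3×52.5 + 6×59.063) = 383.9 kips.
Tension yield (gross): A_g = 12.4375×0.3125 = 3.8867 in². φR_n = 0.90 × 50 × 3.8867 = 174.9 kips.
Tension rupture (net): A_n = (12.4375 − 3×1.3125)×0.3125 = 2.6563 in² (U = 1.0, A_e = A_n). φR_n = 0.75 × 70 × 2.6563 = 139.5 kips.
Governing: min(563.6, 383.9, 174.9, 139.5) = 139.5 kips → net-section rupture.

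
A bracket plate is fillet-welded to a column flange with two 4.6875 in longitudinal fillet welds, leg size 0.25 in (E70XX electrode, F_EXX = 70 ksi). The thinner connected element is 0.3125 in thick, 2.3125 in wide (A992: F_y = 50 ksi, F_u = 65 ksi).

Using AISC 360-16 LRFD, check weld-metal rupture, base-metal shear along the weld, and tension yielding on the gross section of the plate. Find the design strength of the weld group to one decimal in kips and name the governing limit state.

Weld metal: throat = 0.707×0.25 = 0.17675 in, L = 2×4.6875 = 9.375 in. φR_n = 0.75 × 0.6 × 70 × 0.17675 × 9.375 = 52.2 kips.
Base metal shear (0.3125 in plate): yield φR_n = 1.0×0.6×50×0.3125×9.375 = 87.9 kips; rupture φR_n = 0.75×0.6×65×0.3125×9.375 = 85.7 kips; take 85.7 kips (rupture).
Tension yield (gross): A_g = 2.3125×0.3125 = 0.72266 in². φR_n = 0.90 × 50 × 0.72266 = 32.5 kips.
Governing: min(52.2, 85.7, 32.5) = 32.5 kips → gross-section yield.

32.5 kips (gross-section yield governs)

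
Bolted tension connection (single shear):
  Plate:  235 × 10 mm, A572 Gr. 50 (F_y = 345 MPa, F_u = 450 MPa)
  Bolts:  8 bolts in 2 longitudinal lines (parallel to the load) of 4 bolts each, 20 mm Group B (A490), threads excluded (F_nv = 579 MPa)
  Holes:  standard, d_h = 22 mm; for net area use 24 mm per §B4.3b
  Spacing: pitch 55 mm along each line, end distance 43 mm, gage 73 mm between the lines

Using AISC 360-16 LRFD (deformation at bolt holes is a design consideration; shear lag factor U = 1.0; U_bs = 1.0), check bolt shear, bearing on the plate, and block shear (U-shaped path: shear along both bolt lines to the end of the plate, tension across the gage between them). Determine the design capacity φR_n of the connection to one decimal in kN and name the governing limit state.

Bolt shear: A_b = π(20)²/4 = 314.16 mm². φR_n = 0.75 × 579 × 314.16 × 8 × 1 = 1091.4 kN.
Bearing (10 mm plate, F_u = 450 MPa): end bolts L_c = 43 − 22/2 = 32, R_n = min(1.2×32×10×450, 2.4×20×10×450) = 172.8 kN/bolt; interior L_c = 55 − 22 = 33, R_n = 178.2 kN/bolt. φR_n = 0.75 × (2×172.8 + 6×178.2) = 1061.1 kN.
Block shear: shear path 2×[43+3×55] = 2×208 mm, A_gv = 4160, A_nv = 2×(208 − 3.5×24)×10 = 2480 mm²; tension across gage: (73 − 1×24)×10 = 490 mm². R_n = min(0.6×450×2480, 0.6×345×4160) + 1.0×450×490 = min(669.6, 861.12) + 220.5 = 890.1 kN. φR_n = 0.75 × 890.1 = 667.6 kN.
Governing: min(1091.4, 1061.1, 667.6) = 667.6 kN → block shear.

667.6 kN (block shear governs)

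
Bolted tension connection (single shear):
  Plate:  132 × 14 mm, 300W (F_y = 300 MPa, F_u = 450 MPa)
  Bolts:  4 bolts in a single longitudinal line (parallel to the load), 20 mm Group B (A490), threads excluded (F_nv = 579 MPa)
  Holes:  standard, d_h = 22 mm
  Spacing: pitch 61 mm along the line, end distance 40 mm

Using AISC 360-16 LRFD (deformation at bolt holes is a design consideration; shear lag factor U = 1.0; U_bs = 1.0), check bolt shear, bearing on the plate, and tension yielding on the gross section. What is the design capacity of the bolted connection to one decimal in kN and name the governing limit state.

Bolt shear: A_b = π(20)²/4 = 314.16 mm². φR_n = 0.75 × 579 × 314.16 × 4 × 1 = 545.7 kN.
Bearing (14 mm plate, F_u = 450 MPa): end bolts L_c = 40 − 22/2 = 29, R_n = min(1.2×29×14×450, 2.4×20×14×450) = 219.24 kN/bolt; interior L_c = 61 − 22 = 39, R_n = 294.84 kN/bolt. φR_n = 0.75 × (1×219.24 + 3×294.84) = 827.8 kN.
Tension yield (gross): A_g = 132×14 = 1848 mm². φR_n = 0.90 × 300 × 1848 = 499.0 kN.
Governing: min(545.7, 827.8, 499.0) = 499.0 kN → gross-section yield.

499.0 kN (gross-section yield governs)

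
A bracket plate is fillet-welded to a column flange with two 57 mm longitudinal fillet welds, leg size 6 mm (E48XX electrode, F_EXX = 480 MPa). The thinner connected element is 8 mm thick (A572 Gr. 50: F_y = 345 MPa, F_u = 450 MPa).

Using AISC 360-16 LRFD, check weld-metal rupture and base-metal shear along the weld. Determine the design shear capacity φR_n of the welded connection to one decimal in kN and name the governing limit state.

Weld metal: throat = 0.707×6 = 4.242 mm, L = 2×57 = 114 mm. φR_n = 0.75 × 0.6 × 480 × 4.242 × 114 = 104.5 kN.
Base metal shear (8 mm plate): yield φR_n = 1.0×0.6×345×8×114 = 188.8 kN; rupture φR_n = 0.75×0.6×450×8×114 = 184.7 kN; take 184.7 kN (rupture).
Governing: min(104.5, 184.7) = 104.5 kN → weld metal.

104.5 kN (weld metal governs)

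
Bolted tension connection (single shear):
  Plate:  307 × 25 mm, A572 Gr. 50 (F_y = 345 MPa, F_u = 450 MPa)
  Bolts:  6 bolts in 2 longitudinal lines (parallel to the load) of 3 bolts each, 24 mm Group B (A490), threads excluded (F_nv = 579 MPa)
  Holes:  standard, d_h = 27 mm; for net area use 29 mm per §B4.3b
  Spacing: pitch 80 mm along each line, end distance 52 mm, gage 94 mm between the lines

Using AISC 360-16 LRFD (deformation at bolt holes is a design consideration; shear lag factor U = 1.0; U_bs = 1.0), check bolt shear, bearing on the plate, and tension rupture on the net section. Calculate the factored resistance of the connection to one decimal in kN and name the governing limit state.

1178.7 kN (bolt shear governs)

Bolt shear: A_b = π(24)²/4 = 452.39 mm². φR_n = 0.75 × 579 × 452.39 × 6 × 1 = 1178.7 kN.
Bearing (25 mm plate, F_u = 450 MPa): end bolts L_c = 52 − 27/2 = 38.5, R_n = min(1.2×38.5×25×450, 2.4×24×25×450) = 519.75 kN/bolt; interior L_c = 80 − 27 = 53, R_n = 648 kN/bolt. φR_n = 0.75 × (2×519.75 + 4×648) = 2723.6 kN.
Tension rupture (net): A_n = (307 − 2×29)×25 = 6225 mm² (U = 1.0, A_e = A_n). φR_n = 0.75 × 450 × 6225 = 2100.9 kN.
Governing: min(1178.7, 2723.6, 2100.9) = 1178.7 kN → bolt shear.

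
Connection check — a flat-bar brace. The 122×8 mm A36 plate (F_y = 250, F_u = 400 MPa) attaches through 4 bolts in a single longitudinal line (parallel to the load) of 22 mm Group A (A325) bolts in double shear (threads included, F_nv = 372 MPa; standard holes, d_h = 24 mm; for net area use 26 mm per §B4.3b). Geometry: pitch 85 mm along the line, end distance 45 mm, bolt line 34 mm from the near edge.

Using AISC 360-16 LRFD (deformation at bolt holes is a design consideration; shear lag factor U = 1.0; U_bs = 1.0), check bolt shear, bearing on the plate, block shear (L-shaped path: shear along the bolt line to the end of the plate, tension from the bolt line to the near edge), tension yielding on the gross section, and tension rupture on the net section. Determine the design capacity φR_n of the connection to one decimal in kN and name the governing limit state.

Bolt shear: A_b = π(22)²/4 = 380.13 mm². φR_n = 0.75 × 372 × 380.13 × 4 × 2 = 848.5 kN.
Bearing (8 mm plate, F_u = 400 MPa): end bolts L_c = 45 − 24/2 = 33, R_n = min(1.2×33×8×400, 2.4×22×8×400) = 126.72 kN/bolt; interior L_c = 85 − 24 = 61, R_n = 168.96 kN/bolt. φR_n = 0.75 × (1×126.72 + 3×168.96) = 475.2 kN.
Block shear: shear path 1×[45+3×85] = 1×300 mm, A_gv = 2400, A_nv = 1×(300 − 3.5×26)×8 = 1672 mm²; tension to near edge: (34 − 0.5×26)×8 = 168 mm². R_n = min(0.6×400×1672, 0.6×250×2400) + 1.0×400×168 = min(401.28, 360) + 67.2 = 427.2 kN. φR_n = 0.75 × 427.2 = 320.4 kN.
Tension yield (gross): A_g = 122×8 = 976 mm². φR_n = 0.90 × 250 × 976 = 219.6 kN.
Tension rupture (net): A_n = (122 − 1×26)×8 = 768 mm² (U = 1.0, A_e = A_n). φR_n = 0.75 × 400 × 768 = 230.4 kN.
Governing: min(848.5, 475.2, 320.4, 219.6, 230.4) = 219.6 kN → gross-section yield.

219.6 kN (gross-section yield governs)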